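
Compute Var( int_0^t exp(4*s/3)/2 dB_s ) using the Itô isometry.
Var = 3*exp(8*t/3)/32 - 3/32

The Itô integral of a deterministic integrand f(s) has mean 0 because each increment f(s) * (B_{s+ds} - B_s) has mean 0. By the Itô isometry:
  Var( int_0^t f(s) dB_s ) = E[ (int_0^t f(s) dB_s)^2 ] = int_0^t f(s)^2 ds.
Here f(s) = exp(4*s/3)/2, so f(s)^2 = exp(8*s/3)/4. Integrate:
  int_0^t (exp(8*s/3)/4) ds = 3*exp(8*t/3)/32 - 3/32.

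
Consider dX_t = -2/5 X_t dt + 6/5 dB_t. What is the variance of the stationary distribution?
lim Var(X_t) = 9/5

The OU SDE dX = -theta X dt + sigma dB admits the integrating factor exp(theta t): d(exp(theta t) X_t) = sigma exp(theta t) dB_t. Integrating from 0 to t gives X_t = x_0 * exp(-theta t) + sigma * int_0^t exp(-theta (t-s)) dB_s for any initial x_0. The Itô integral has variance (by the Itô isometry) sigma^2 * int_0^t exp(-2 theta (t - s)) ds = sigma^2 * (1 - exp(-2 theta t)) / (2 theta), independent of x_0.
With theta = 2/5, sigma = 6/5:
  Var(X_t) = (6/5)^2 * (1 - exp(-2*2/5 t)) / (2 * 2/5) = 9/5 - 9*exp(-4*t/5)/5.
As t -> infinity, exp(-2*2/5 t) -> 0, so the stationary variance is sigma^2 / (2 theta) = 9/5.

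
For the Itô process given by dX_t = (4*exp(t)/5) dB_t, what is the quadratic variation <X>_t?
<X>_t = 8*exp(2*t)/25 - 8/25

For an Itô process dX_t = a(t) dt + b(t) dB_t, the quadratic variation is <X>_t = int_0^t b(s)^2 ds (the drift term does not contribute). Here b(s) = 4*exp(s)/5, so
  b(s)^2 = 16*exp(2*s)/25.
Integrating from 0 to t:
  <X>_t = int_0^t (16*exp(2*s)/25) ds = 8*exp(2*t)/25 - 8/25.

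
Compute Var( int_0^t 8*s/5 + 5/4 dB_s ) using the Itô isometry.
Var = t*(1024*t^2 + 2400*t + 1875)/1200

The Itô integral of a deterministic integrand f(s) has mean 0 because each increment f(s) * (B_{s+ds} - B_s) has mean 0. By the Itô isometry:
  Var( int_0^t f(s) dB_s ) = E[ (int_0^t f(s) dB_s)^2 ] = int_0^t f(s)^2 ds.
Here f(s) = 8*s/5 + 5/4, so f(s)^2 = (32*s + 25)^2/400. Integrate:
  int_0^t ((32*s + 25)^2/400) ds = t*(1024*t^2 + 2400*t + 1875)/1200.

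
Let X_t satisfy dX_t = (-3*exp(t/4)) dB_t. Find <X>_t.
<X>_t = 18*exp(t/2) - 18

For an Itô process dX_t = a(t) dt + b(t) dB_t, the quadratic variation is <X>_t = int_0^t b(s)^2 ds (the drift term does not contribute). Here b(s) = -3*exp(s/4), so
  b(s)^2 = 9*exp(s/2).
Integrating from 0 to t:
  <X>_t = int_0^t (9*exp(s/2)) ds = 18*exp(t/2) - 18.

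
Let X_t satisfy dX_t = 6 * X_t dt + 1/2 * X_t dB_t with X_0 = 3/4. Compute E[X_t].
E[X_t] = 3*exp(6*t)/4

For GBM dX = mu X dt + sigma X dB with X_0 = x_0, apply Itô to Y = log X: dY = (mu - sigma^2/2) dt + sigma dB, so Y_t = log(x_0) + (mu - sigma^2/2) t + sigma B_t and hence X_t = x_0 * exp((mu - sigma^2/2) t + sigma B_t).
With mu = 6, sigma = 1/2, x_0 = 3/4, this gives:
  X_t = 3/4 * exp((47/8) * t + (1/2) * B_t).
Since sigma*B_t ~ Normal(0, sigma^2 t), E[exp(sigma*B_t)] = exp(sigma^2 t / 2); so E[X_t] = x_0 * exp((mu - sigma^2/2) t) * exp(sigma^2 t / 2) = x_0 * exp(mu t) = 3*exp(6*t)/4.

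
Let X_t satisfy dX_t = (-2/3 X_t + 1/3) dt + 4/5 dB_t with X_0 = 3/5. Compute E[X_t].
E[X_t] = 1/2 + exp(-2*t/3)/10

Taking expectations and using E[dB_t] = 0, the mean m(t) = E[X_t] satisfies the ODE m'(t) = a m(t) + b with m(0) = x_0. With a = -2/3, b = 1/3, x_0 = 3/5, the solution is
  m(t) = x_0 * exp(a t) + (b/a) * (exp(a t) - 1)
       = (3/5) * exp((-2/3) t) + ((1/3)/(-2/3)) * (exp((-2/3) t) - 1)
       = 1/2 + exp(-2*t/3)/10.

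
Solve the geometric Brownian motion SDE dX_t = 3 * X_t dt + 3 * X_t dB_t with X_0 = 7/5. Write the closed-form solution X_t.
X_t = 7/5 * exp((-3/2) * t + (3) * B_t)

For GBM dX = mu X dt + sigma X dB with X_0 = x_0, apply Itô to Y = log X: dY = (mu - sigma^2/2) dt + sigma dB, so Y_t = log(x_0) + (mu - sigma^2/2) t + sigma B_t and hence X_t = x_0 * exp((mu - sigma^2/2) t + sigma B_t).
With mu = 3, sigma = 3, x_0 = 7/5, this gives:
  X_t = 7/5 * exp((-3/2) * t + (3) * B_t).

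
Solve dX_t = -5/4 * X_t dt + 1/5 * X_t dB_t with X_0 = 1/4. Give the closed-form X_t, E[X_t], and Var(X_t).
X_t = 1/4 * exp((-127/100) t + (1/5) B_t); E[X_t] = exp(-5*t/4)/4; Var(X_t) = (exp(t/25) - 1)*exp(-5*t/2)/16

For GBM dX = mu X dt + sigma X dB with X_0 = x_0, apply Itô to Y = log X: dY = (mu - sigma^2/2) dt + sigma dB, so Y_t = log(x_0) + (mu - sigma^2/2) t + sigma B_t and hence X_t = x_0 * exp((mu - sigma^2/2) t + sigma B_t).
With mu = -5/4, sigma = 1/5, x_0 = 1/4, this gives:
  X_t = 1/4 * exp((-127/100) * t + (1/5) * B_t).
Since sigma*B_t ~ Normal(0, sigma^2 t), E[exp(sigma*B_t)] = exp(sigma^2 t / 2); so E[X_t] = x_0 * exp((mu - sigma^2/2) t) * exp(sigma^2 t / 2) = x_0 * exp(mu t) = exp(-5*t/4)/4.
Var(X_t) = E[X_t^2] - (E[X_t])^2 = x_0^2 * exp(2 mu t) * (exp(sigma^2 t) - 1) = (exp(t/25) - 1)*exp(-5*t/2)/16.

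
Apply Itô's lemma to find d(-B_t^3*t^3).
d(-B_t^3*t^3) = (3*B_t*t^2*(-B_t^2 - t)) dt + (-3*B_t^2*t^3) dB_t

Itô's formula for f(t, x): d f(t, B_t) = (f_t + (1/2) f_xx) dt + f_x dB_t. Compute partials of f(t, x) = -t^3*x^3:
  f_t(t,x)  = -3*t^2*x^3
  f_x(t,x)  = -3*t^3*x^2
  f_xx(t,x) = -6*t^3*x
Assemble drift = f_t + (1/2) f_xx = 3*t^2*x*(-t - x^2) and diffusion = f_x = -3*t^3*x^2. Substituting x = B_t:
  d(-B_t^3*t^3) = (3*B_t*t^2*(-B_t^2 - t)) dt + (-3*B_t^2*t^3) dB_t.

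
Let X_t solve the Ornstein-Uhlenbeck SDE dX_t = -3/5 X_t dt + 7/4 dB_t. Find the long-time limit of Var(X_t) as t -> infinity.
lim Var(X_t) = 245/96

The OU SDE dX = -theta X dt + sigma dB admits the integrating factor exp(theta t): d(exp(theta t) X_t) = sigma exp(theta t) dB_t. Integrating from 0 to t gives X_t = x_0 * exp(-theta t) + sigma * int_0^t exp(-theta (t-s)) dB_s for any initial x_0. The Itô integral has variance (by the Itô isometry) sigma^2 * int_0^t exp(-2 theta (t - s)) ds = sigma^2 * (1 - exp(-2 theta t)) / (2 theta), independent of x_0.
With theta = 3/5, sigma = 7/4:
  Var(X_t) = (7/4)^2 * (1 - exp(-2*3/5 t)) / (2 * 3/5) = 245/96 - 245*exp(-6*t/5)/96.
As t -> infinity, exp(-2*3/5 t) -> 0, so the stationary variance is sigma^2 / (2 theta) = 245/96.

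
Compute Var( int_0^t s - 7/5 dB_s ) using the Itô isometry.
Var = t*(25*t^2 - 105*t + 147)/75

The Itô integral of a deterministic integrand f(s) has mean 0 because each increment f(s) * (B_{s+ds} - B_s) has mean 0. By the Itô isometry:
  Var( int_0^t f(s) dB_s ) = E[ (int_0^t f(s) dB_s)^2 ] = int_0^t f(s)^2 ds.
Here f(s) = s - 7/5, so f(s)^2 = (5*s - 7)^2/25. Integrate:
  int_0^t ((5*s - 7)^2/25) ds = t*(25*t^2 - 105*t + 147)/75.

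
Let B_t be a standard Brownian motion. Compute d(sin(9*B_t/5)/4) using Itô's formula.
d(sin(9*B_t/5)/4) = (-81*sin(9*B_t/5)/200) dt + (9*cos(9*B_t/5)/20) dB_t

Itô's formula for f(B_t) gives d f(B_t) = f'(B_t) dB_t + (1/2) f''(B_t) dt. Compute derivatives of f(x) = sin(9*x/5)/4:
  f'(x)  = 9*cos(9*x/5)/20
  f''(x) = -81*sin(9*x/5)/100
Substitute x = B_t and multiply the f'' term by 1/2:
  drift     = (1/2) * (-81*sin(9*x/5)/100) evaluated at B_t = -81*sin(9*B_t/5)/200
  diffusion = (9*cos(9*x/5)/20) evaluated at B_t = 9*cos(9*B_t/5)/20
Therefore d(sin(9*B_t/5)/4) = (-81*sin(9*B_t/5)/200) dt + (9*cos(9*B_t/5)/20) dB_t.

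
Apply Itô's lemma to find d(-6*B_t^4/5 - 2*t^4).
d(-6*B_t^4/5 - 2*t^4) = (-36*B_t^2/5 - 8*t^3) dt + (-24*B_t^3/5) dB_t

Itô's formula for f(t, x): d f(t, B_t) = (f_t + (1/2) f_xx) dt + f_x dB_t. Compute partials of f(t, x) = -2*t^4 - 6*x^4/5:
  f_t(t,x)  = -8*t^3
  f_x(t,x)  = -24*x^3/5
  f_xx(t,x) = -72*x^2/5
Assemble drift = f_t + (1/2) f_xx = -8*t^3 - 36*x^2/5 and diffusion = f_x = -24*x^3/5. Substituting x = B_t:
  d(-6*B_t^4/5 - 2*t^4) = (-36*B_t^2/5 - 8*t^3) dt + (-24*B_t^3/5) dB_t.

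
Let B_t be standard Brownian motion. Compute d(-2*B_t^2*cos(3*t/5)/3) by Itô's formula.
d(-2*B_t^2*cos(3*t/5)/3) = (2*B_t^2*sin(3*t/5)/5 - 2*cos(3*t/5)/3) dt + (-4*B_t*cos(3*t/5)/3) dB_t

Itô's formula for f(t, x): d f(t, B_t) = (f_t + (1/2) f_xx) dt + f_x dB_t. Compute partials of f(t, x) = -2*x^2*cos(3*t/5)/3:
  f_t(t,x)  = 2*x^2*sin(3*t/5)/5
  f_x(t,x)  = -4*x*cos(3*t/5)/3
  f_xx(t,x) = -4*cos(3*t/5)/3
Assemble drift = f_t + (1/2) f_xx = 2*x^2*sin(3*t/5)/5 - 2*cos(3*t/5)/3 and diffusion = f_x = -4*x*cos(3*t/5)/3. Substituting x = B_t:
  d(-2*B_t^2*cos(3*t/5)/3) = (2*B_t^2*sin(3*t/5)/5 - 2*cos(3*t/5)/3) dt + (-4*B_t*cos(3*t/5)/3) dB_t.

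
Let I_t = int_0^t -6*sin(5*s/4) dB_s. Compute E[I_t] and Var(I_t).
E[I_t] = 0; Var(I_t) = 18*t - 36*sin(5*t/2)/5

The Itô integral of a deterministic integrand f(s) has mean 0 because each increment f(s) * (B_{s+ds} - B_s) has mean 0. By the Itô isometry:
  Var( int_0^t f(s) dB_s ) = E[ (int_0^t f(s) dB_s)^2 ] = int_0^t f(s)^2 ds.
Here f(s) = -6*sin(5*s/4), so f(s)^2 = 36*sin(5*s/4)^2. Integrate:
  int_0^t (36*sin(5*s/4)^2) ds = 18*t - 36*sin(5*t/2)/5.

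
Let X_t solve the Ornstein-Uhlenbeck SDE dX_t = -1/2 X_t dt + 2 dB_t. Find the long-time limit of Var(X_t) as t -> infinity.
lim Var(X_t) = 4

The OU SDE dX = -theta X dt + sigma dB admits the integrating factor exp(theta t): d(exp(theta t) X_t) = sigma exp(theta t) dB_t. Integrating from 0 to t gives X_t = x_0 * exp(-theta t) + sigma * int_0^t exp(-theta (t-s)) dB_s for any initial x_0. The Itô integral has variance (by the Itô isometry) sigma^2 * int_0^t exp(-2 theta (t - s)) ds = sigma^2 * (1 - exp(-2 theta t)) / (2 theta), independent of x_0.
With theta = 1/2, sigma = 2:
  Var(X_t) = (2)^2 * (1 - exp(-2*1/2 t)) / (2 * 1/2) = 4 - 4*exp(-t).
As t -> infinity, exp(-2*1/2 t) -> 0, so the stationary variance is sigma^2 / (2 theta) = 4.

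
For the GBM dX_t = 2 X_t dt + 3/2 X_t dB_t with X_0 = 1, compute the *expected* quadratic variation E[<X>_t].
E[<X>_t] = 9*exp(25*t/4)/25 - 9/25

<X>_t = int_0^t ((3/2) * X_s)^2 ds. Taking expectation inside the integral: E[<X>_t] = (3/2)^2 * int_0^t E[X_s^2] ds. For GBM, E[X_s^2] = x_0^2 * exp((2 mu + sigma^2) s). Integrating:
  E[<X>_t] = (3/2)^2 * 1^2 * (exp((2*2 + (3/2)^2) t) - 1) / (2*2 + (3/2)^2)
           = (3/2)^2 * 1^2 * (exp((25/4) t) - 1) / (25/4) = 9*exp(25*t/4)/25 - 9/25.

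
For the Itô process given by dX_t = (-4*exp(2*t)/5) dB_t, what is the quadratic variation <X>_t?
<X>_t = 4*exp(4*t)/25 - 4/25

For an Itô process dX_t = a(t) dt + b(t) dB_t, the quadratic variation is <X>_t = int_0^t b(s)^2 ds (the drift term does not contribute). Here b(s) = -4*exp(2*s)/5, so
  b(s)^2 = 16*exp(4*s)/25.
Integrating from 0 to t:
  <X>_t = int_0^t (16*exp(4*s)/25) ds = 4*exp(4*t)/25 - 4/25.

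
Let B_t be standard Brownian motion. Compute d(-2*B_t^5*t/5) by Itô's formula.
d(-2*B_t^5*t/5) = (2*B_t^3*(-B_t^2 - 10*t)/5) dt + (-2*B_t^4*t) dB_t

Itô's formula for f(t, x): d f(t, B_t) = (f_t + (1/2) f_xx) dt + f_x dB_t. Compute partials of f(t, x) = -2*t*x^5/5:
  f_t(t,x)  = -2*x^5/5
  f_x(t,x)  = -2*t*x^4
  f_xx(t,x) = -8*t*x^3
Assemble drift = f_t + (1/2) f_xx = 2*x^3*(-10*t - x^2)/5 and diffusion = f_x = -2*t*x^4. Substituting x = B_t:
  d(-2*B_t^5*t/5) = (2*B_t^3*(-B_t^2 - 10*t)/5) dt + (-2*B_t^4*t) dB_t.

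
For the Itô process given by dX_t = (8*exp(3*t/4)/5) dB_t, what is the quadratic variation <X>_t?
<X>_t = 128*exp(3*t/2)/75 - 128/75

For an Itô process dX_t = a(t) dt + b(t) dB_t, the quadratic variation is <X>_t = int_0^t b(s)^2 ds (the drift term does not contribute). Here b(s) = 8*exp(3*s/4)/5, so
  b(s)^2 = 64*exp(3*s/2)/25.
Integrating from 0 to t:
  <X>_t = int_0^t (64*exp(3*s/2)/25) ds = 128*exp(3*t/2)/75 - 128/75.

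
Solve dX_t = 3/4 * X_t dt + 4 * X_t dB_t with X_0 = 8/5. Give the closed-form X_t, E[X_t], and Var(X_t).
X_t = 8/5 * exp((-29/4) t + (4) B_t); E[X_t] = 8*exp(3*t/4)/5; Var(X_t) = 64*(exp(16*t) - 1)*exp(3*t/2)/25

For GBM dX = mu X dt + sigma X dB with X_0 = x_0, apply Itô to Y = log X: dY = (mu - sigma^2/2) dt + sigma dB, so Y_t = log(x_0) + (mu - sigma^2/2) t + sigma B_t and hence X_t = x_0 * exp((mu - sigma^2/2) t + sigma B_t).
With mu = 3/4, sigma = 4, x_0 = 8/5, this gives:
  X_t = 8/5 * exp((-29/4) * t + (4) * B_t).
Since sigma*B_t ~ Normal(0, sigma^2 t), E[exp(sigma*B_t)] = exp(sigma^2 t / 2); so E[X_t] = x_0 * exp((mu - sigma^2/2) t) * exp(sigma^2 t / 2) = x_0 * exp(mu t) = 8*exp(3*t/4)/5.
Var(X_t) = E[X_t^2] - (E[X_t])^2 = x_0^2 * exp(2 mu t) * (exp(sigma^2 t) - 1) = 64*(exp(16*t) - 1)*exp(3*t/2)/25.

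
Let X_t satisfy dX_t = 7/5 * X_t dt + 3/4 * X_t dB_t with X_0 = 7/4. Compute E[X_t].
E[X_t] = 7*exp(7*t/5)/4

For GBM dX = mu X dt + sigma X dB with X_0 = x_0, apply Itô to Y = log X: dY = (mu - sigma^2/2) dt + sigma dB, so Y_t = log(x_0) + (mu - sigma^2/2) t + sigma B_t and hence X_t = x_0 * exp((mu - sigma^2/2) t + sigma B_t).
With mu = 7/5, sigma = 3/4, x_0 = 7/4, this gives:
  X_t = 7/4 * exp((179/160) * t + (3/4) * B_t).
Since sigma*B_t ~ Normal(0, sigma^2 t), E[exp(sigma*B_t)] = exp(sigma^2 t / 2); so E[X_t] = x_0 * exp((mu - sigma^2/2) t) * exp(sigma^2 t / 2) = x_0 * exp(mu t) = 7*exp(7*t/5)/4.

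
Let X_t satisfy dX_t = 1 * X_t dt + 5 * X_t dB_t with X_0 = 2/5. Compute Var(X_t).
Var(X_t) = 4*(exp(25*t) - 1)*exp(2*t)/25

For GBM dX = mu X dt + sigma X dB with X_0 = x_0, apply Itô to Y = log X: dY = (mu - sigma^2/2) dt + sigma dB, so Y_t = log(x_0) + (mu - sigma^2/2) t + sigma B_t and hence X_t = x_0 * exp((mu - sigma^2/2) t + sigma B_t).
With mu = 1, sigma = 5, x_0 = 2/5, this gives:
  X_t = 2/5 * exp((-23/2) * t + (5) * B_t).
Since sigma*B_t ~ Normal(0, sigma^2 t), E[exp(sigma*B_t)] = exp(sigma^2 t / 2); so E[X_t] = x_0 * exp((mu - sigma^2/2) t) * exp(sigma^2 t / 2) = x_0 * exp(mu t) = 2*exp(t)/5.
Var(X_t) = E[X_t^2] - (E[X_t])^2 = x_0^2 * exp(2 mu t) * (exp(sigma^2 t) - 1) = 4*(exp(25*t) - 1)*exp(2*t)/25.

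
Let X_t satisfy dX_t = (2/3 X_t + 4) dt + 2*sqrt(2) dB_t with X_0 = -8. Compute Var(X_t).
Var(X_t) = 6*exp(4*t/3) - 6

The variance V(t) = Var(X_t) satisfies V'(t) = 2 a V(t) + c^2 with V(0) = 0 (drift coefficient is linear in X, diffusion is constant). With a = 2/3, c = 2*sqrt(2), the solution is
  V(t) = (c^2 / (2 a)) * (exp(2 a t) - 1)
       = ((2*sqrt(2))^2 / (2*(2/3))) * (exp((4/3) t) - 1)
       = 6*exp(4*t/3) - 6.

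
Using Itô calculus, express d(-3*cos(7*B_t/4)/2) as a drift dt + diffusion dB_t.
d(-3*cos(7*B_t/4)/2) = (147*cos(7*B_t/4)/64) dt + (21*sin(7*B_t/4)/8) dB_t

Itô's formula for f(B_t) gives d f(B_t) = f'(B_t) dB_t + (1/2) f''(B_t) dt. Compute derivatives of f(x) = -3*cos(7*x/4)/2:
  f'(x)  = 21*sin(7*x/4)/8
  f''(x) = 147*cos(7*x/4)/32
Substitute x = B_t and multiply the f'' term by 1/2:
  drift     = (1/2) * (147*cos(7*x/4)/32) evaluated at B_t = 147*cos(7*B_t/4)/64
  diffusion = (21*sin(7*x/4)/8) evaluated at B_t = 21*sin(7*B_t/4)/8
Therefore d(-3*cos(7*B_t/4)/2) = (147*cos(7*B_t/4)/64) dt + (21*sin(7*B_t/4)/8) dB_t.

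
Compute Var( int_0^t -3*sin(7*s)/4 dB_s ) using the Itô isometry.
Var = 9*t/32 - 9*sin(14*t)/448

The Itô integral of a deterministic integrand f(s) has mean 0 because each increment f(s) * (B_{s+ds} - B_s) has mean 0. By the Itô isometry:
  Var( int_0^t f(s) dB_s ) = E[ (int_0^t f(s) dB_s)^2 ] = int_0^t f(s)^2 ds.
Here f(s) = -3*sin(7*s)/4, so f(s)^2 = 9*sin(7*s)^2/16. Integrate:
  int_0^t (9*sin(7*s)^2/16) ds = 9*t/32 - 9*sin(14*t)/448.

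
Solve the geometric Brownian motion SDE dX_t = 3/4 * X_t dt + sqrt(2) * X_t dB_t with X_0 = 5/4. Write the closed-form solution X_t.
X_t = 5/4 * exp((-1/4) * t + (sqrt(2)) * B_t)

For GBM dX = mu X dt + sigma X dB with X_0 = x_0, apply Itô to Y = log X: dY = (mu - sigma^2/2) dt + sigma dB, so Y_t = log(x_0) + (mu - sigma^2/2) t + sigma B_t and hence X_t = x_0 * exp((mu - sigma^2/2) t + sigma B_t).
With mu = 3/4, sigma = sqrt(2), x_0 = 5/4, this gives:
  X_t = 5/4 * exp((-1/4) * t + (sqrt(2)) * B_t).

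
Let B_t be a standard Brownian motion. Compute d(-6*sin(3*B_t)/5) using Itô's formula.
d(-6*sin(3*B_t)/5) = (27*sin(3*B_t)/5) dt + (-18*cos(3*B_t)/5) dB_t

Itô's formula for f(B_t) gives d f(B_t) = f'(B_t) dB_t + (1/2) f''(B_t) dt. Compute derivatives of f(x) = -6*sin(3*x)/5:
  f'(x)  = -18*cos(3*x)/5
  f''(x) = 54*sin(3*x)/5
Substitute x = B_t and multiply the f'' term by 1/2:
  drift     = (1/2) * (54*sin(3*x)/5) evaluated at B_t = 27*sin(3*B_t)/5
  diffusion = (-18*cos(3*x)/5) evaluated at B_t = -18*cos(3*B_t)/5
Therefore d(-6*sin(3*B_t)/5) = (27*sin(3*B_t)/5) dt + (-18*cos(3*B_t)/5) dB_t.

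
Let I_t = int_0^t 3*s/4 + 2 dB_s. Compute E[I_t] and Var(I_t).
E[I_t] = 0; Var(I_t) = t*(3*t^2 + 24*t + 64)/16

The Itô integral of a deterministic integrand f(s) has mean 0 because each increment f(s) * (B_{s+ds} - B_s) has mean 0. By the Itô isometry:
  Var( int_0^t f(s) dB_s ) = E[ (int_0^t f(s) dB_s)^2 ] = int_0^t f(s)^2 ds.
Here f(s) = 3*s/4 + 2, so f(s)^2 = (3*s + 8)^2/16. Integrate:
  int_0^t ((3*s + 8)^2/16) ds = t*(3*t^2 + 24*t + 64)/16.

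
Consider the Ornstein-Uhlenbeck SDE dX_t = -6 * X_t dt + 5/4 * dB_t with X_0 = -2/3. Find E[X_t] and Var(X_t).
E[X_t] = -2*exp(-6*t)/3; Var(X_t) = 25/192 - 25*exp(-12*t)/192

The OU SDE dX = -theta X dt + sigma dB admits the integrating factor exp(theta t): d(exp(theta t) X_t) = sigma exp(theta t) dB_t. Integrating from 0 to t:
  X_t = x_0 * exp(-theta t) + sigma * int_0^t exp(-theta (t-s)) dB_s.
The Itô integral has mean 0 and (by the Itô isometry) variance sigma^2 * int_0^t exp(-2 theta (t - s)) ds = sigma^2 * (1 - exp(-2 theta t)) / (2 theta).
With theta = 6, sigma = 5/4, x_0 = -2/3:
  E[X_t] = -2/3 * exp(-6 t) = -2*exp(-6*t)/3
  Var(X_t) = (5/4)^2 * (1 - exp(-2*6 t)) / (2 * 6) = 25/192 - 25*exp(-12*t)/192.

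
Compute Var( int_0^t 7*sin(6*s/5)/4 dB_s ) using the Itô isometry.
Var = 49*t/32 - 245*sin(12*t/5)/384

The Itô integral of a deterministic integrand f(s) has mean 0 because each increment f(s) * (B_{s+ds} - B_s) has mean 0. By the Itô isometry:
  Var( int_0^t f(s) dB_s ) = E[ (int_0^t f(s) dB_s)^2 ] = int_0^t f(s)^2 ds.
Here f(s) = 7*sin(6*s/5)/4, so f(s)^2 = 49*sin(6*s/5)^2/16. Integrate:
  int_0^t (49*sin(6*s/5)^2/16) ds = 49*t/32 - 245*sin(12*t/5)/384.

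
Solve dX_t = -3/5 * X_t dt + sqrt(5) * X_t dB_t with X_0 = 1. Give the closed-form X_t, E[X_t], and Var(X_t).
X_t = 1 * exp((-31/10) t + (sqrt(5)) B_t); E[X_t] = exp(-3*t/5); Var(X_t) = (exp(5*t) - 1)*exp(-6*t/5)

For GBM dX = mu X dt + sigma X dB with X_0 = x_0, apply Itô to Y = log X: dY = (mu - sigma^2/2) dt + sigma dB, so Y_t = log(x_0) + (mu - sigma^2/2) t + sigma B_t and hence X_t = x_0 * exp((mu - sigma^2/2) t + sigma B_t).
With mu = -3/5, sigma = sqrt(5), x_0 = 1, this gives:
  X_t = 1 * exp((-31/10) * t + (sqrt(5)) * B_t).
Since sigma*B_t ~ Normal(0, sigma^2 t), E[exp(sigma*B_t)] = exp(sigma^2 t / 2); so E[X_t] = x_0 * exp((mu - sigma^2/2) t) * exp(sigma^2 t / 2) = x_0 * exp(mu t) = exp(-3*t/5).
Var(X_t) = E[X_t^2] - (E[X_t])^2 = x_0^2 * exp(2 mu t) * (exp(sigma^2 t) - 1) = (exp(5*t) - 1)*exp(-6*t/5).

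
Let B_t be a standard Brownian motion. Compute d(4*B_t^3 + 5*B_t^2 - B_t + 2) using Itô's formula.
d(4*B_t^3 + 5*B_t^2 - B_t + 2) = (12*B_t + 5) dt + (12*B_t^2 + 10*B_t - 1) dB_t

Itô's formula for f(B_t) gives d f(B_t) = f'(B_t) dB_t + (1/2) f''(B_t) dt. Compute derivatives of f(x) = 4*x^3 + 5*x^2 - x + 2:
  f'(x)  = 12*x^2 + 10*x - 1
  f''(x) = 24*x + 10
Substitute x = B_t and multiply the f'' term by 1/2:
  drift     = (1/2) * (24*x + 10) evaluated at B_t = 12*B_t + 5
  diffusion = (12*x^2 + 10*x - 1) evaluated at B_t = 12*B_t^2 + 10*B_t - 1
Therefore d(4*B_t^3 + 5*B_t^2 - B_t + 2) = (12*B_t + 5) dt + (12*B_t^2 + 10*B_t - 1) dB_t.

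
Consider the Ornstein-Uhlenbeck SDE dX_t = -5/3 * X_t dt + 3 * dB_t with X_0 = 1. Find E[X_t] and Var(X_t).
E[X_t] = exp(-5*t/3); Var(X_t) = 27/10 - 27*exp(-10*t/3)/10

The OU SDE dX = -theta X dt + sigma dB admits the integrating factor exp(theta t): d(exp(theta t) X_t) = sigma exp(theta t) dB_t. Integrating from 0 to t:
  X_t = x_0 * exp(-theta t) + sigma * int_0^t exp(-theta (t-s)) dB_s.
The Itô integral has mean 0 and (by the Itô isometry) variance sigma^2 * int_0^t exp(-2 theta (t - s)) ds = sigma^2 * (1 - exp(-2 theta t)) / (2 theta).
With theta = 5/3, sigma = 3, x_0 = 1:
  E[X_t] = 1 * exp(-5/3 t) = exp(-5*t/3)
  Var(X_t) = (3)^2 * (1 - exp(-2*5/3 t)) / (2 * 5/3) = 27/10 - 27*exp(-10*t/3)/10.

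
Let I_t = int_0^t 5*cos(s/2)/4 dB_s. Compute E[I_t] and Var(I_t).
E[I_t] = 0; Var(I_t) = 25*t/32 + 25*sin(t)/32

The Itô integral of a deterministic integrand f(s) has mean 0 because each increment f(s) * (B_{s+ds} - B_s) has mean 0. By the Itô isometry:
  Var( int_0^t f(s) dB_s ) = E[ (int_0^t f(s) dB_s)^2 ] = int_0^t f(s)^2 ds.
Here f(s) = 5*cos(s/2)/4, so f(s)^2 = 25*cos(s/2)^2/16. Integrate:
  int_0^t (25*cos(s/2)^2/16) ds = 25*t/32 + 25*sin(t)/32.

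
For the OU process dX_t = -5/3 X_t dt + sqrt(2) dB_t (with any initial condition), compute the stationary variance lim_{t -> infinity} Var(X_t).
lim Var(X_t) = 3/5

The OU SDE dX = -theta X dt + sigma dB admits the integrating factor exp(theta t): d(exp(theta t) X_t) = sigma exp(theta t) dB_t. Integrating from 0 to t gives X_t = x_0 * exp(-theta t) + sigma * int_0^t exp(-theta (t-s)) dB_s for any initial x_0. The Itô integral has variance (by the Itô isometry) sigma^2 * int_0^t exp(-2 theta (t - s)) ds = sigma^2 * (1 - exp(-2 theta t)) / (2 theta), independent of x_0.
With theta = 5/3, sigma = sqrt(2):
  Var(X_t) = (sqrt(2))^2 * (1 - exp(-2*5/3 t)) / (2 * 5/3) = 3/5 - 3*exp(-10*t/3)/5.
As t -> infinity, exp(-2*5/3 t) -> 0, so the stationary variance is sigma^2 / (2 theta) = 3/5.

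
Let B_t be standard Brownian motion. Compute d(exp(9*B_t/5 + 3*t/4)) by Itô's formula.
d(exp(9*B_t/5 + 3*t/4)) = (237*exp(9*B_t/5 + 3*t/4)/100) dt + (9*exp(9*B_t/5 + 3*t/4)/5) dB_t

Itô's formula for f(t, x): d f(t, B_t) = (f_t + (1/2) f_xx) dt + f_x dB_t. Compute partials of f(t, x) = exp(3*t/4 + 9*x/5):
  f_t(t,x)  = 3*exp(3*t/4 + 9*x/5)/4
  f_x(t,x)  = 9*exp(3*t/4 + 9*x/5)/5
  f_xx(t,x) = 81*exp(3*t/4 + 9*x/5)/25
Assemble drift = f_t + (1/2) f_xx = 237*exp(3*t/4 + 9*x/5)/100 and diffusion = f_x = 9*exp(3*t/4 + 9*x/5)/5. Substituting x = B_t:
  d(exp(9*B_t/5 + 3*t/4)) = (237*exp(9*B_t/5 + 3*t/4)/100) dt + (9*exp(9*B_t/5 + 3*t/4)/5) dB_t.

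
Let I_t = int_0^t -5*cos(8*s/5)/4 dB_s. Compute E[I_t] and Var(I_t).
E[I_t] = 0; Var(I_t) = 25*t/32 + 125*sin(8*t/5)*cos(8*t/5)/256

The Itô integral of a deterministic integrand f(s) has mean 0 because each increment f(s) * (B_{s+ds} - B_s) has mean 0. By the Itô isometry:
  Var( int_0^t f(s) dB_s ) = E[ (int_0^t f(s) dB_s)^2 ] = int_0^t f(s)^2 ds.
Here f(s) = -5*cos(8*s/5)/4, so f(s)^2 = 25*cos(8*s/5)^2/16. Integrate:
  int_0^t (25*cos(8*s/5)^2/16) ds = 25*t/32 + 125*sin(8*t/5)*cos(8*t/5)/256.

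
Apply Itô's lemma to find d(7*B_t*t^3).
d(7*B_t*t^3) = (21*B_t*t^2) dt + (7*t^3) dB_t

Itô's formula for f(t, x): d f(t, B_t) = (f_t + (1/2) f_xx) dt + f_x dB_t. Compute partials of f(t, x) = 7*t^3*x:
  f_t(t,x)  = 21*t^2*x
  f_x(t,x)  = 7*t^3
  f_xx(t,x) = 0
Assemble drift = f_t + (1/2) f_xx = 21*t^2*x and diffusion = f_x = 7*t^3. Substituting x = B_t:
  d(7*B_t*t^3) = (21*B_t*t^2) dt + (7*t^3) dB_t.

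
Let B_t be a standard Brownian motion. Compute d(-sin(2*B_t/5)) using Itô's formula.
d(-sin(2*B_t/5)) = (2*sin(2*B_t/5)/25) dt + (-2*cos(2*B_t/5)/5) dB_t

Itô's formula for f(B_t) gives d f(B_t) = f'(B_t) dB_t + (1/2) f''(B_t) dt. Compute derivatives of f(x) = -sin(2*x/5):
  f'(x)  = -2*cos(2*x/5)/5
  f''(x) = 4*sin(2*x/5)/25
Substitute x = B_t and multiply the f'' term by 1/2:
  drift     = (1/2) * (4*sin(2*x/5)/25) evaluated at B_t = 2*sin(2*B_t/5)/25
  diffusion = (-2*cos(2*x/5)/5) evaluated at B_t = -2*cos(2*B_t/5)/5
Therefore d(-sin(2*B_t/5)) = (2*sin(2*B_t/5)/25) dt + (-2*cos(2*B_t/5)/5) dB_t.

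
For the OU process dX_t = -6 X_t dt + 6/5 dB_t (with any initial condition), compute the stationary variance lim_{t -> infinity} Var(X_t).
lim Var(X_t) = 3/25

The OU SDE dX = -theta X dt + sigma dB admits the integrating factor exp(theta t): d(exp(theta t) X_t) = sigma exp(theta t) dB_t. Integrating from 0 to t gives X_t = x_0 * exp(-theta t) + sigma * int_0^t exp(-theta (t-s)) dB_s for any initial x_0. The Itô integral has variance (by the Itô isometry) sigma^2 * int_0^t exp(-2 theta (t - s)) ds = sigma^2 * (1 - exp(-2 theta t)) / (2 theta), independent of x_0.
With theta = 6, sigma = 6/5:
  Var(X_t) = (6/5)^2 * (1 - exp(-2*6 t)) / (2 * 6) = 3/25 - 3*exp(-12*t)/25.
As t -> infinity, exp(-2*6 t) -> 0, so the stationary variance is sigma^2 / (2 theta) = 3/25.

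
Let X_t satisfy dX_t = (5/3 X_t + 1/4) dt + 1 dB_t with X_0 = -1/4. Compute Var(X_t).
Var(X_t) = 3*exp(10*t/3)/10 - 3/10

The variance V(t) = Var(X_t) satisfies V'(t) = 2 a V(t) + c^2 with V(0) = 0 (drift coefficient is linear in X, diffusion is constant). With a = 5/3, c = 1, the solution is
  V(t) = (c^2 / (2 a)) * (exp(2 a t) - 1)
       = (1^2 / (2*(5/3))) * (exp((10/3) t) - 1)
       = 3*exp(10*t/3)/10 - 3/10.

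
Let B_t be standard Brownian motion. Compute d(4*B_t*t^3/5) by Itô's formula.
d(4*B_t*t^3/5) = (12*B_t*t^2/5) dt + (4*t^3/5) dB_t

Itô's formula for f(t, x): d f(t, B_t) = (f_t + (1/2) f_xx) dt + f_x dB_t. Compute partials of f(t, x) = 4*t^3*x/5:
  f_t(t,x)  = 12*t^2*x/5
  f_x(t,x)  = 4*t^3/5
  f_xx(t,x) = 0
Assemble drift = f_t + (1/2) f_xx = 12*t^2*x/5 and diffusion = f_x = 4*t^3/5. Substituting x = B_t:
  d(4*B_t*t^3/5) = (12*B_t*t^2/5) dt + (4*t^3/5) dB_t.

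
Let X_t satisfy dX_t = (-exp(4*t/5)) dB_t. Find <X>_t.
<X>_t = 5*exp(8*t/5)/8 - 5/8

For an Itô process dX_t = a(t) dt + b(t) dB_t, the quadratic variation is <X>_t = int_0^t b(s)^2 ds (the drift term does not contribute). Here b(s) = -exp(4*s/5), so
  b(s)^2 = exp(8*s/5).
Integrating from 0 to t:
  <X>_t = int_0^t (exp(8*s/5)) ds = 5*exp(8*t/5)/8 - 5/8.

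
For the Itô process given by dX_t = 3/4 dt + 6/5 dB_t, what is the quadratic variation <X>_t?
<X>_t = 36*t/25

For an Itô process dX_t = a(t) dt + b(t) dB_t, the quadratic variation is <X>_t = int_0^t b(s)^2 ds (the drift term does not contribute). Here b(s) = 6/5, so
  b(s)^2 = 36/25.
Integrating from 0 to t:
  <X>_t = int_0^t (36/25) ds = 36*t/25.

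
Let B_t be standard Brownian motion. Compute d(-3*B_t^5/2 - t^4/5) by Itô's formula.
d(-3*B_t^5/2 - t^4/5) = (-15*B_t^3 - 4*t^3/5) dt + (-15*B_t^4/2) dB_t

Itô's formula for f(t, x): d f(t, B_t) = (f_t + (1/2) f_xx) dt + f_x dB_t. Compute partials of f(t, x) = -t^4/5 - 3*x^5/2:
  f_t(t,x)  = -4*t^3/5
  f_x(t,x)  = -15*x^4/2
  f_xx(t,x) = -30*x^3
Assemble drift = f_t + (1/2) f_xx = -4*t^3/5 - 15*x^3 and diffusion = f_x = -15*x^4/2. Substituting x = B_t:
  d(-3*B_t^5/2 - t^4/5) = (-15*B_t^3 - 4*t^3/5) dt + (-15*B_t^4/2) dB_t.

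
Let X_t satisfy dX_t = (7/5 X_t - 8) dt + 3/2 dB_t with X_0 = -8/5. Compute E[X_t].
E[X_t] = 40/7 - 256*exp(7*t/5)/35

Taking expectations and using E[dB_t] = 0, the mean m(t) = E[X_t] satisfies the ODE m'(t) = a m(t) + b with m(0) = x_0. With a = 7/5, b = -8, x_0 = -8/5, the solution is
  m(t) = x_0 * exp(a t) + (b/a) * (exp(a t) - 1)
       = (-8/5) * exp((7/5) t) + ((-8)/(7/5)) * (exp((7/5) t) - 1)
       = 40/7 - 256*exp(7*t/5)/35.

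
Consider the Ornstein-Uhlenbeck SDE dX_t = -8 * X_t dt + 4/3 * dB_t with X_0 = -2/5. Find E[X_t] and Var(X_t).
E[X_t] = -2*exp(-8*t)/5; Var(X_t) = 1/9 - exp(-16*t)/9

The OU SDE dX = -theta X dt + sigma dB admits the integrating factor exp(theta t): d(exp(theta t) X_t) = sigma exp(theta t) dB_t. Integrating from 0 to t:
  X_t = x_0 * exp(-theta t) + sigma * int_0^t exp(-theta (t-s)) dB_s.
The Itô integral has mean 0 and (by the Itô isometry) variance sigma^2 * int_0^t exp(-2 theta (t - s)) ds = sigma^2 * (1 - exp(-2 theta t)) / (2 theta).
With theta = 8, sigma = 4/3, x_0 = -2/5:
  E[X_t] = -2/5 * exp(-8 t) = -2*exp(-8*t)/5
  Var(X_t) = (4/3)^2 * (1 - exp(-2*8 t)) / (2 * 8) = 1/9 - exp(-16*t)/9.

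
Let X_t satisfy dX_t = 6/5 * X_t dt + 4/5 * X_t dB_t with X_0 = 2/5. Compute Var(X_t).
Var(X_t) = 4*(exp(16*t/25) - 1)*exp(12*t/5)/25

For GBM dX = mu X dt + sigma X dB with X_0 = x_0, apply Itô to Y = log X: dY = (mu - sigma^2/2) dt + sigma dB, so Y_t = log(x_0) + (mu - sigma^2/2) t + sigma B_t and hence X_t = x_0 * exp((mu - sigma^2/2) t + sigma B_t).
With mu = 6/5, sigma = 4/5, x_0 = 2/5, this gives:
  X_t = 2/5 * exp((22/25) * t + (4/5) * B_t).
Since sigma*B_t ~ Normal(0, sigma^2 t), E[exp(sigma*B_t)] = exp(sigma^2 t / 2); so E[X_t] = x_0 * exp((mu - sigma^2/2) t) * exp(sigma^2 t / 2) = x_0 * exp(mu t) = 2*exp(6*t/5)/5.
Var(X_t) = E[X_t^2] - (E[X_t])^2 = x_0^2 * exp(2 mu t) * (exp(sigma^2 t) - 1) = 4*(exp(16*t/25) - 1)*exp(12*t/5)/25.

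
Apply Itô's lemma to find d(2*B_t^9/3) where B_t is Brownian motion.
d(2*B_t^9/3) = (24*B_t^7) dt + (6*B_t^8) dB_t

Itô's formula for f(B_t) gives d f(B_t) = f'(B_t) dB_t + (1/2) f''(B_t) dt. Compute derivatives of f(x) = 2*x^9/3:
  f'(x)  = 6*x^8
  f''(x) = 48*x^7
Substitute x = B_t and multiply the f'' term by 1/2:
  drift     = (1/2) * (48*x^7) evaluated at B_t = 24*B_t^7
  diffusion = (6*x^8) evaluated at B_t = 6*B_t^8
Therefore d(2*B_t^9/3) = (24*B_t^7) dt + (6*B_t^8) dB_t.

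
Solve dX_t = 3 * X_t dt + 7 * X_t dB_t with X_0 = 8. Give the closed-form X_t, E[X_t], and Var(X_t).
X_t = 8 * exp((-43/2) t + (7) B_t); E[X_t] = 8*exp(3*t); Var(X_t) = 64*(exp(49*t) - 1)*exp(6*t)

For GBM dX = mu X dt + sigma X dB with X_0 = x_0, apply Itô to Y = log X: dY = (mu - sigma^2/2) dt + sigma dB, so Y_t = log(x_0) + (mu - sigma^2/2) t + sigma B_t and hence X_t = x_0 * exp((mu - sigma^2/2) t + sigma B_t).
With mu = 3, sigma = 7, x_0 = 8, this gives:
  X_t = 8 * exp((-43/2) * t + (7) * B_t).
Since sigma*B_t ~ Normal(0, sigma^2 t), E[exp(sigma*B_t)] = exp(sigma^2 t / 2); so E[X_t] = x_0 * exp((mu - sigma^2/2) t) * exp(sigma^2 t / 2) = x_0 * exp(mu t) = 8*exp(3*t).
Var(X_t) = E[X_t^2] - (E[X_t])^2 = x_0^2 * exp(2 mu t) * (exp(sigma^2 t) - 1) = 64*(exp(49*t) - 1)*exp(6*t).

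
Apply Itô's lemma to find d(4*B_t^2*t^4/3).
d(4*B_t^2*t^4/3) = (4*t^3*(4*B_t^2 + t)/3) dt + (8*B_t*t^4/3) dB_t

Itô's formula for f(t, x): d f(t, B_t) = (f_t + (1/2) f_xx) dt + f_x dB_t. Compute partials of f(t, x) = 4*t^4*x^2/3:
  f_t(t,x)  = 16*t^3*x^2/3
  f_x(t,x)  = 8*t^4*x/3
  f_xx(t,x) = 8*t^4/3
Assemble drift = f_t + (1/2) f_xx = 4*t^3*(t + 4*x^2)/3 and diffusion = f_x = 8*t^4*x/3. Substituting x = B_t:
  d(4*B_t^2*t^4/3) = (4*t^3*(4*B_t^2 + t)/3) dt + (8*B_t*t^4/3) dB_t.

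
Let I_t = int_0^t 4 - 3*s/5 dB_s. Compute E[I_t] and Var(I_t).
E[I_t] = 0; Var(I_t) = t*(3*t^2 - 60*t + 400)/25

The Itô integral of a deterministic integrand f(s) has mean 0 because each increment f(s) * (B_{s+ds} - B_s) has mean 0. By the Itô isometry:
  Var( int_0^t f(s) dB_s ) = E[ (int_0^t f(s) dB_s)^2 ] = int_0^t f(s)^2 ds.
Here f(s) = 4 - 3*s/5, so f(s)^2 = (3*s - 20)^2/25. Integrate:
  int_0^t ((3*s - 20)^2/25) ds = t*(3*t^2 - 60*t + 400)/25.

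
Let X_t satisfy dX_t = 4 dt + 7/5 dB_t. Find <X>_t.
<X>_t = 49*t/25

For an Itô process dX_t = a(t) dt + b(t) dB_t, the quadratic variation is <X>_t = int_0^t b(s)^2 ds (the drift term does not contribute). Here b(s) = 7/5, so
  b(s)^2 = 49/25.
Integrating from 0 to t:
  <X>_t = int_0^t (49/25) ds = 49*t/25.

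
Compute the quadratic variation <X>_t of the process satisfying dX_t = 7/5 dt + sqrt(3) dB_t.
<X>_t = 3*t

For an Itô process dX_t = a(t) dt + b(t) dB_t, the quadratic variation is <X>_t = int_0^t b(s)^2 ds (the drift term does not contribute). Here b(s) = sqrt(3), so
  b(s)^2 = 3.
Integrating from 0 to t:
  <X>_t = int_0^t (3) ds = 3*t.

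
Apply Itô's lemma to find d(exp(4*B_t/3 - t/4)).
d(exp(4*B_t/3 - t/4)) = (23*exp(4*B_t/3 - t/4)/36) dt + (4*exp(4*B_t/3 - t/4)/3) dB_t

Itô's formula for f(t, x): d f(t, B_t) = (f_t + (1/2) f_xx) dt + f_x dB_t. Compute partials of f(t, x) = exp(-t/4 + 4*x/3):
  f_t(t,x)  = -exp(-t/4 + 4*x/3)/4
  f_x(t,x)  = 4*exp(-t/4 + 4*x/3)/3
  f_xx(t,x) = 16*exp(-t/4 + 4*x/3)/9
Assemble drift = f_t + (1/2) f_xx = 23*exp(-t/4 + 4*x/3)/36 and diffusion = f_x = 4*exp(-t/4 + 4*x/3)/3. Substituting x = B_t:
  d(exp(4*B_t/3 - t/4)) = (23*exp(4*B_t/3 - t/4)/36) dt + (4*exp(4*B_t/3 - t/4)/3) dB_t.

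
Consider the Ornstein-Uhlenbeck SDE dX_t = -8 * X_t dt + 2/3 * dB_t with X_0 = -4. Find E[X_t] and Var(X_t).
E[X_t] = -4*exp(-8*t); Var(X_t) = 1/36 - exp(-16*t)/36

The OU SDE dX = -theta X dt + sigma dB admits the integrating factor exp(theta t): d(exp(theta t) X_t) = sigma exp(theta t) dB_t. Integrating from 0 to t:
  X_t = x_0 * exp(-theta t) + sigma * int_0^t exp(-theta (t-s)) dB_s.
The Itô integral has mean 0 and (by the Itô isometry) variance sigma^2 * int_0^t exp(-2 theta (t - s)) ds = sigma^2 * (1 - exp(-2 theta t)) / (2 theta).
With theta = 8, sigma = 2/3, x_0 = -4:
  E[X_t] = -4 * exp(-8 t) = -4*exp(-8*t)
  Var(X_t) = (2/3)^2 * (1 - exp(-2*8 t)) / (2 * 8) = 1/36 - exp(-16*t)/36.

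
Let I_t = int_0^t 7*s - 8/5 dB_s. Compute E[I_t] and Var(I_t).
E[I_t] = 0; Var(I_t) = t*(1225*t^2 - 840*t + 192)/75

The Itô integral of a deterministic integrand f(s) has mean 0 because each increment f(s) * (B_{s+ds} - B_s) has mean 0. By the Itô isometry:
  Var( int_0^t f(s) dB_s ) = E[ (int_0^t f(s) dB_s)^2 ] = int_0^t f(s)^2 ds.
Here f(s) = 7*s - 8/5, so f(s)^2 = (35*s - 8)^2/25. Integrate:
  int_0^t ((35*s - 8)^2/25) ds = t*(1225*t^2 - 840*t + 192)/75.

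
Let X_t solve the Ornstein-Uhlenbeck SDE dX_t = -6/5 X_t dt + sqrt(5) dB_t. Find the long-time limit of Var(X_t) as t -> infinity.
lim Var(X_t) = 25/12

The OU SDE dX = -theta X dt + sigma dB admits the integrating factor exp(theta t): d(exp(theta t) X_t) = sigma exp(theta t) dB_t. Integrating from 0 to t gives X_t = x_0 * exp(-theta t) + sigma * int_0^t exp(-theta (t-s)) dB_s for any initial x_0. The Itô integral has variance (by the Itô isometry) sigma^2 * int_0^t exp(-2 theta (t - s)) ds = sigma^2 * (1 - exp(-2 theta t)) / (2 theta), independent of x_0.
With theta = 6/5, sigma = sqrt(5):
  Var(X_t) = (sqrt(5))^2 * (1 - exp(-2*6/5 t)) / (2 * 6/5) = 25/12 - 25*exp(-12*t/5)/12.
As t -> infinity, exp(-2*6/5 t) -> 0, so the stationary variance is sigma^2 / (2 theta) = 25/12.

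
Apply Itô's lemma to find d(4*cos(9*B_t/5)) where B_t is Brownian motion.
d(4*cos(9*B_t/5)) = (-162*cos(9*B_t/5)/25) dt + (-36*sin(9*B_t/5)/5) dB_t

Itô's formula for f(B_t) gives d f(B_t) = f'(B_t) dB_t + (1/2) f''(B_t) dt. Compute derivatives of f(x) = 4*cos(9*x/5):
  f'(x)  = -36*sin(9*x/5)/5
  f''(x) = -324*cos(9*x/5)/25
Substitute x = B_t and multiply the f'' term by 1/2:
  drift     = (1/2) * (-324*cos(9*x/5)/25) evaluated at B_t = -162*cos(9*B_t/5)/25
  diffusion = (-36*sin(9*x/5)/5) evaluated at B_t = -36*sin(9*B_t/5)/5
Therefore d(4*cos(9*B_t/5)) = (-162*cos(9*B_t/5)/25) dt + (-36*sin(9*B_t/5)/5) dB_t.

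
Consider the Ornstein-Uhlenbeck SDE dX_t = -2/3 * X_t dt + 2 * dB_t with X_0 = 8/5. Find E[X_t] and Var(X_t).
E[X_t] = 8*exp(-2*t/3)/5; Var(X_t) = 3 - 3*exp(-4*t/3)

The OU SDE dX = -theta X dt + sigma dB admits the integrating factor exp(theta t): d(exp(theta t) X_t) = sigma exp(theta t) dB_t. Integrating from 0 to t:
  X_t = x_0 * exp(-theta t) + sigma * int_0^t exp(-theta (t-s)) dB_s.
The Itô integral has mean 0 and (by the Itô isometry) variance sigma^2 * int_0^t exp(-2 theta (t - s)) ds = sigma^2 * (1 - exp(-2 theta t)) / (2 theta).
With theta = 2/3, sigma = 2, x_0 = 8/5:
  E[X_t] = 8/5 * exp(-2/3 t) = 8*exp(-2*t/3)/5
  Var(X_t) = (2)^2 * (1 - exp(-2*2/3 t)) / (2 * 2/3) = 3 - 3*exp(-4*t/3).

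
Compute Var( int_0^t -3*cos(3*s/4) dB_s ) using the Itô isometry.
Var = 9*t/2 + 3*sin(3*t/2)

The Itô integral of a deterministic integrand f(s) has mean 0 because each increment f(s) * (B_{s+ds} - B_s) has mean 0. By the Itô isometry:
  Var( int_0^t f(s) dB_s ) = E[ (int_0^t f(s) dB_s)^2 ] = int_0^t f(s)^2 ds.
Here f(s) = -3*cos(3*s/4), so f(s)^2 = 9*cos(3*s/4)^2. Integrate:
  int_0^t (9*cos(3*s/4)^2) ds = 9*t/2 + 3*sin(3*t/2).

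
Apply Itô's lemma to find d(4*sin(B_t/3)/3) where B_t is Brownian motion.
d(4*sin(B_t/3)/3) = (-2*sin(B_t/3)/27) dt + (4*cos(B_t/3)/9) dB_t

Itô's formula for f(B_t) gives d f(B_t) = f'(B_t) dB_t + (1/2) f''(B_t) dt. Compute derivatives of f(x) = 4*sin(x/3)/3:
  f'(x)  = 4*cos(x/3)/9
  f''(x) = -4*sin(x/3)/27
Substitute x = B_t and multiply the f'' term by 1/2:
  drift     = (1/2) * (-4*sin(x/3)/27) evaluated at B_t = -2*sin(B_t/3)/27
  diffusion = (4*cos(x/3)/9) evaluated at B_t = 4*cos(B_t/3)/9
Therefore d(4*sin(B_t/3)/3) = (-2*sin(B_t/3)/27) dt + (4*cos(B_t/3)/9) dB_t.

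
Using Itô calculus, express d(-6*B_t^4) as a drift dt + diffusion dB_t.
d(-6*B_t^4) = (-36*B_t^2) dt + (-24*B_t^3) dB_t

Itô's formula for f(B_t) gives d f(B_t) = f'(B_t) dB_t + (1/2) f''(B_t) dt. Compute derivatives of f(x) = -6*x^4:
  f'(x)  = -24*x^3
  f''(x) = -72*x^2
Substitute x = B_t and multiply the f'' term by 1/2:
  drift     = (1/2) * (-72*x^2) evaluated at B_t = -36*B_t^2
  diffusion = (-24*x^3) evaluated at B_t = -24*B_t^3
Therefore d(-6*B_t^4) = (-36*B_t^2) dt + (-24*B_t^3) dB_t.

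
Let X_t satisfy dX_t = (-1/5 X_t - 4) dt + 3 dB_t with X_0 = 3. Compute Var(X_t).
Var(X_t) = 45/2 - 45*exp(-2*t/5)/2

The variance V(t) = Var(X_t) satisfies V'(t) = 2 a V(t) + c^2 with V(0) = 0 (drift coefficient is linear in X, diffusion is constant). With a = -1/5, c = 3, the solution is
  V(t) = (c^2 / (2 a)) * (exp(2 a t) - 1)
       = (3^2 / (2*(-1/5))) * (exp((-2/5) t) - 1)
       = 45/2 - 45*exp(-2*t/5)/2.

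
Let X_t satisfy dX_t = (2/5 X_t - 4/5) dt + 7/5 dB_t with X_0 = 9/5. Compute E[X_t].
E[X_t] = 2 - exp(2*t/5)/5

Taking expectations and using E[dB_t] = 0, the mean m(t) = E[X_t] satisfies the ODE m'(t) = a m(t) + b with m(0) = x_0. With a = 2/5, b = -4/5, x_0 = 9/5, the solution is
  m(t) = x_0 * exp(a t) + (b/a) * (exp(a t) - 1)
       = (9/5) * exp((2/5) t) + ((-4/5)/(2/5)) * (exp((2/5) t) - 1)
       = 2 - exp(2*t/5)/5.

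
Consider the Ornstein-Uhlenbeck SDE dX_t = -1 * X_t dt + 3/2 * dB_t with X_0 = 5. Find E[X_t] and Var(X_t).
E[X_t] = 5*exp(-t); Var(X_t) = 9/8 - 9*exp(-2*t)/8

The OU SDE dX = -theta X dt + sigma dB admits the integrating factor exp(theta t): d(exp(theta t) X_t) = sigma exp(theta t) dB_t. Integrating from 0 to t:
  X_t = x_0 * exp(-theta t) + sigma * int_0^t exp(-theta (t-s)) dB_s.
The Itô integral has mean 0 and (by the Itô isometry) variance sigma^2 * int_0^t exp(-2 theta (t - s)) ds = sigma^2 * (1 - exp(-2 theta t)) / (2 theta).
With theta = 1, sigma = 3/2, x_0 = 5:
  E[X_t] = 5 * exp(-1 t) = 5*exp(-t)
  Var(X_t) = (3/2)^2 * (1 - exp(-2*1 t)) / (2 * 1) = 9/8 - 9*exp(-2*t)/8.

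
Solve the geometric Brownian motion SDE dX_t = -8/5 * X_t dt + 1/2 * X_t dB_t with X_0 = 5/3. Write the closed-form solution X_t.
X_t = 5/3 * exp((-69/40) * t + (1/2) * B_t)

For GBM dX = mu X dt + sigma X dB with X_0 = x_0, apply Itô to Y = log X: dY = (mu - sigma^2/2) dt + sigma dB, so Y_t = log(x_0) + (mu - sigma^2/2) t + sigma B_t and hence X_t = x_0 * exp((mu - sigma^2/2) t + sigma B_t).
With mu = -8/5, sigma = 1/2, x_0 = 5/3, this gives:
  X_t = 5/3 * exp((-69/40) * t + (1/2) * B_t).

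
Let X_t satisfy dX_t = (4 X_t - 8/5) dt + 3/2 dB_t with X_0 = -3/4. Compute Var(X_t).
Var(X_t) = 9*exp(8*t)/32 - 9/32

The variance V(t) = Var(X_t) satisfies V'(t) = 2 a V(t) + c^2 with V(0) = 0 (drift coefficient is linear in X, diffusion is constant). With a = 4, c = 3/2, the solution is
  V(t) = (c^2 / (2 a)) * (exp(2 a t) - 1)
       = ((3/2)^2 / (2*4)) * (exp(8 t) - 1)
       = 9*exp(8*t)/32 - 9/32.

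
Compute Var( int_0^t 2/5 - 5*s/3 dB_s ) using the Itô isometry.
Var = t*(625*t^2 - 450*t + 108)/675

The Itô integral of a deterministic integrand f(s) has mean 0 because each increment f(s) * (B_{s+ds} - B_s) has mean 0. By the Itô isometry:
  Var( int_0^t f(s) dB_s ) = E[ (int_0^t f(s) dB_s)^2 ] = int_0^t f(s)^2 ds.
Here f(s) = 2/5 - 5*s/3, so f(s)^2 = (25*s - 6)^2/225. Integrate:
  int_0^t ((25*s - 6)^2/225) ds = t*(625*t^2 - 450*t + 108)/675.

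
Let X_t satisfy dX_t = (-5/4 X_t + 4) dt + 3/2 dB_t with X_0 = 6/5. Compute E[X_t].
E[X_t] = 16/5 - 2*exp(-5*t/4)

Taking expectations and using E[dB_t] = 0, the mean m(t) = E[X_t] satisfies the ODE m'(t) = a m(t) + b with m(0) = x_0. With a = -5/4, b = 4, x_0 = 6/5, the solution is
  m(t) = x_0 * exp(a t) + (b/a) * (exp(a t) - 1)
       = (6/5) * exp((-5/4) t) + (4/(-5/4)) * (exp((-5/4) t) - 1)
       = 16/5 - 2*exp(-5*t/4).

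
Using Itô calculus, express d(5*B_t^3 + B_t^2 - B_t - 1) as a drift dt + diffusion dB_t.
d(5*B_t^3 + B_t^2 - B_t - 1) = (15*B_t + 1) dt + (15*B_t^2 + 2*B_t - 1) dB_t

Itô's formula for f(B_t) gives d f(B_t) = f'(B_t) dB_t + (1/2) f''(B_t) dt. Compute derivatives of f(x) = 5*x^3 + x^2 - x - 1:
  f'(x)  = 15*x^2 + 2*x - 1
  f''(x) = 30*x + 2
Substitute x = B_t and multiply the f'' term by 1/2:
  drift     = (1/2) * (30*x + 2) evaluated at B_t = 15*B_t + 1
  diffusion = (15*x^2 + 2*x - 1) evaluated at B_t = 15*B_t^2 + 2*B_t - 1
Therefore d(5*B_t^3 + B_t^2 - B_t - 1) = (15*B_t + 1) dt + (15*B_t^2 + 2*B_t - 1) dB_t.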